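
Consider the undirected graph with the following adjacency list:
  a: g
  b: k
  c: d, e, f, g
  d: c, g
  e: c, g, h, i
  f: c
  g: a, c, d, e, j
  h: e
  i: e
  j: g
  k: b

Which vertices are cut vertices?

Removing c increases the component count from 2 to 3, so c is a cut vertex.
Removing e increases the component count from 2 to 4, so e is a cut vertex.
Removing g increases the component count from 2 to 4, so g is a cut vertex.
By contrast removing a leaves 2 components; it is not a cut vertex. No other vertex is a cut vertex either.

c, e, g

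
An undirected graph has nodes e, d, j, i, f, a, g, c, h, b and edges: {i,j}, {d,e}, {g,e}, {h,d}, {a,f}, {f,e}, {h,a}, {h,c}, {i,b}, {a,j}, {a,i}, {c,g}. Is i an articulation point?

Deleting i raises the number of components from 1 to 2, so i is a cut vertex.

Yes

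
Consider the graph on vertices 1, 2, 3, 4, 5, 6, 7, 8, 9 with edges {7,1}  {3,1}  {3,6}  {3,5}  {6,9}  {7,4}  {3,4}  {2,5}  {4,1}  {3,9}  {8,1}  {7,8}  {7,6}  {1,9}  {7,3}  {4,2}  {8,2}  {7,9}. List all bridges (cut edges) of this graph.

The edges on the cycle 7-8-2-5-3-7 are not bridges since each lies on that cycle.
Every edge lies on some cycle, so there are no bridges.

none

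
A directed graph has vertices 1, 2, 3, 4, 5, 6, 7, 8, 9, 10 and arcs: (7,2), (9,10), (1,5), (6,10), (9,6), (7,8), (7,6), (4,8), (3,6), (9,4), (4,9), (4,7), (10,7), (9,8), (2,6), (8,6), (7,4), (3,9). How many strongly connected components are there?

{2, 4, 6, 7, 8, 9, 10} are all mutually reachable — one SCC of size 7.
{5} is an SCC by itself.
{3} is an SCC by itself.
{1} is an SCC by itself.
That gives 4 strongly connected components.

4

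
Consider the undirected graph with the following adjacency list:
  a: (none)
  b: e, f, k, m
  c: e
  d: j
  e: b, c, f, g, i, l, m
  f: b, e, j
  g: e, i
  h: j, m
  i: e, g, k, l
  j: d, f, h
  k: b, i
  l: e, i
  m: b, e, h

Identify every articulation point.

Removing e increases the component count from 2 to 3, so e is a cut vertex.
Removing j increases the component count from 2 to 3, so j is a cut vertex.
By contrast removing f leaves 2 components; it is not a cut vertex. No other vertex is a cut vertex either.

e, j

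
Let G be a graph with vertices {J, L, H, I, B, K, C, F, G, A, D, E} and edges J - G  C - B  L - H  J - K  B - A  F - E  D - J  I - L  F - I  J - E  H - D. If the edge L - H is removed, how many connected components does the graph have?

2

L and H are still connected via L-I-F-E-J-D-H, so the component count stays at 2.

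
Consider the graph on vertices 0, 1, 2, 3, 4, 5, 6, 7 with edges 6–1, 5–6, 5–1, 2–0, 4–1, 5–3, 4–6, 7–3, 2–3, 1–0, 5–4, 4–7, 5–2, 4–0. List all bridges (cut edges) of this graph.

none

The edges on the cycle 5-4-7-3-5 are not bridges since each lies on that cycle.
Every edge lies on some cycle, so there are no bridges.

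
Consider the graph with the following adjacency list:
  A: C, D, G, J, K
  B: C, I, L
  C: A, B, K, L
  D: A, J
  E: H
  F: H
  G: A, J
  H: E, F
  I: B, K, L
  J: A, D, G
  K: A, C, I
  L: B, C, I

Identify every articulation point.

Removing A increases the component count from 2 to 3, so A is a cut vertex.
Removing H increases the component count from 2 to 3, so H is a cut vertex.
By contrast removing K leaves 2 components; it is not a cut vertex. No other vertex is a cut vertex either.

A, H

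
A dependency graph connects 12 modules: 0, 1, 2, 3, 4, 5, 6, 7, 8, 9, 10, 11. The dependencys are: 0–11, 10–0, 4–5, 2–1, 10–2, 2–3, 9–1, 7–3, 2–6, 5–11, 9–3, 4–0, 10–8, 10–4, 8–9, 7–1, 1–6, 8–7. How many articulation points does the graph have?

Removing 10 increases the component count from 1 to 2, so 10 is a cut vertex.
By contrast removing 9 leaves 1 component; it is not a cut vertex. No other vertex is a cut vertex either.

1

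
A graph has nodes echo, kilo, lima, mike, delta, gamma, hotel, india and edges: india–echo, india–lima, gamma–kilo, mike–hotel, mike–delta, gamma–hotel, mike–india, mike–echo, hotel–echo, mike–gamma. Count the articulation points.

Removing mike increases the component count from 1 to 2, so mike is a cut vertex.
Removing gamma increases the component count from 1 to 2, so gamma is a cut vertex.
Removing india increases the component count from 1 to 2, so india is a cut vertex.
By contrast removing lima leaves 1 component; it is not a cut vertex. No other vertex is a cut vertex either.

3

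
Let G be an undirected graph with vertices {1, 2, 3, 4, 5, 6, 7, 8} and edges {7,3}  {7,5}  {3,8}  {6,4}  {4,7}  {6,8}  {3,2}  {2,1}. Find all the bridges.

The edges on the cycle 6-4-7-3-8-6 are not bridges since each lies on that cycle.
But removing 2-1 disconnects 2 from 1; removing 7-5 disconnects 7 from 5; removing 3-2 disconnects 3 from 2 — these are bridges.

1-2, 2-3, 5-7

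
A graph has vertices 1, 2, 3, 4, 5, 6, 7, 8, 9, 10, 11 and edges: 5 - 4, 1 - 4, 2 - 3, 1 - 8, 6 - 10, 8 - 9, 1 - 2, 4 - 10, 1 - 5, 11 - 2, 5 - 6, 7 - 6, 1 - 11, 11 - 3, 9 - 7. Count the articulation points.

Removing 1 increases the component count from 1 to 2, so 1 is a cut vertex.
By contrast removing 10 leaves 1 component; it is not a cut vertex. No other vertex is a cut vertex either.

1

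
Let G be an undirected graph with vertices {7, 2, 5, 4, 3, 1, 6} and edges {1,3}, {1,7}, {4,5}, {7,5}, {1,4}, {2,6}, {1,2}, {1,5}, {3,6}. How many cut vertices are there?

1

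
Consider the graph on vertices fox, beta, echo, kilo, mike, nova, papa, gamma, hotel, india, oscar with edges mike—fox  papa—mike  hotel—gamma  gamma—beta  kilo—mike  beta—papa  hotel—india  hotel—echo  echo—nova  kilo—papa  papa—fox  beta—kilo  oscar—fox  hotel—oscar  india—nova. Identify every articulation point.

Removing hotel increases the component count from 1 to 2, so hotel is a cut vertex.
By contrast removing india leaves 1 component; it is not a cut vertex. No other vertex is a cut vertex either.

hotel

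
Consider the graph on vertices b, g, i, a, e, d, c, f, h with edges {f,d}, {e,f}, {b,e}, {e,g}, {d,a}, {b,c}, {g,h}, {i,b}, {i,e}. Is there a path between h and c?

Yes

From h we can reach a, b, c, d, e, f, g, h, i, which includes c.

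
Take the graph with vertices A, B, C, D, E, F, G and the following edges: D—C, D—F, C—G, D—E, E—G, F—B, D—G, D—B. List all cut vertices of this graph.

Removing D increases the component count from 2 to 3, so D is a cut vertex.
By contrast removing E leaves 2 components; it is not a cut vertex. No other vertex is a cut vertex either.

D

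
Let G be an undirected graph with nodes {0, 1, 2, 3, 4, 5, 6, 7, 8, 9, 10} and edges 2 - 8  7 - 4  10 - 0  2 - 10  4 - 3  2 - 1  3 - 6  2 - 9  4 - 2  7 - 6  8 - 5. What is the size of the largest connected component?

Starting from 0 we can reach 0, 1, 2, 3, 4, 5, 6, 7, 8, 9, 10. That is one component of size 11.
The largest has 11 vertices.

11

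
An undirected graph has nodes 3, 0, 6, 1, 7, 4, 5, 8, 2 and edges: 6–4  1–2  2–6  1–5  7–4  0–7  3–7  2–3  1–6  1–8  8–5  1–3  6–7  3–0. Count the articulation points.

Removing 1 increases the component count from 1 to 2, so 1 is a cut vertex.
By contrast removing 2 leaves 1 component; it is not a cut vertex. No other vertex is a cut vertex either.

1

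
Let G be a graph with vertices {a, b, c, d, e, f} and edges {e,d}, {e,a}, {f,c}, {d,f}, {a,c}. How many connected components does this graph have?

2

b is isolated — a component by itself.
Starting from a we can reach a, c, d, e, f. That is one component of size 5.
Total: 2 components.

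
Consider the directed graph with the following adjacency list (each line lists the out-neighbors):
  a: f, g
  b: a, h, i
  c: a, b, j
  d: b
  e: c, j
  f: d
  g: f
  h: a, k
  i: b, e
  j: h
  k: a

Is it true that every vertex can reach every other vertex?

Yes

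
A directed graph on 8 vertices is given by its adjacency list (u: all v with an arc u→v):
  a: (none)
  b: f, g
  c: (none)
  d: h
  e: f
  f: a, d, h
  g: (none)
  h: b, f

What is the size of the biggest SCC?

4

{b, d, f, h} are all mutually reachable — one SCC of size 4.
{a} is an SCC by itself.
{g} is an SCC by itself.
{e} is an SCC by itself.
{c} is an SCC by itself.
The largest has 4 vertices.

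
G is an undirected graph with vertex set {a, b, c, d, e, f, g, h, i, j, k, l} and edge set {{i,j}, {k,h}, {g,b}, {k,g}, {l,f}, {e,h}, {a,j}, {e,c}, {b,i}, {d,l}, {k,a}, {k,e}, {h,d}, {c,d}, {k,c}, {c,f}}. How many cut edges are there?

The edges on the cycle k-g-b-i-j-a-k are not bridges since each lies on that cycle.
Every edge lies on some cycle, so there are no bridges.

0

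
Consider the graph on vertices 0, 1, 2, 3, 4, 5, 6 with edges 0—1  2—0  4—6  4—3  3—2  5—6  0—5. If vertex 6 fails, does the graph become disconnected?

No

Deleting 6 leaves 1 component (was 1) (its neighbors 4, 5 remain connected to each other), so 6 is not a cut vertex.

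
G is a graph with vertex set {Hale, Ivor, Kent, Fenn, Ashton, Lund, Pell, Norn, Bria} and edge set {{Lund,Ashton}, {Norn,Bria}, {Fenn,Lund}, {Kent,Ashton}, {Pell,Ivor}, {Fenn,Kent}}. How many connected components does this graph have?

Hale is isolated — a component by itself.
Starting from Bria we can reach Bria, Norn. That is one component of size 2.
Starting from Ivor we can reach Ivor, Pell. That is one component of size 2.
Starting from Fenn we can reach Fenn, Kent, Lund, Ashton. That is one component of size 4.
Total: 4 components.

4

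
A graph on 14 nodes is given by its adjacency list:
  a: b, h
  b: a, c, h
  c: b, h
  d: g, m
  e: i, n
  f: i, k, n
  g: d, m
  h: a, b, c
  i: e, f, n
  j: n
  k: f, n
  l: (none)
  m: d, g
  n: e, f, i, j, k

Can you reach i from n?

From n we can reach e, f, i, j, k, n, which includes i.

Yes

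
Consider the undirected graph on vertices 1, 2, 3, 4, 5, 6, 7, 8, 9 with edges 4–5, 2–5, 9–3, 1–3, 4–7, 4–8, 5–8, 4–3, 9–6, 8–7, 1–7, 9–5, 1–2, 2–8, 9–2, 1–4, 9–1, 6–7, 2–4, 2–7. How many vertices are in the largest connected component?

9

Starting from 1 we can reach 1, 2, 3, 4, 5, 6, 7, 8, 9. That is one component of size 9.
The largest has 9 vertices.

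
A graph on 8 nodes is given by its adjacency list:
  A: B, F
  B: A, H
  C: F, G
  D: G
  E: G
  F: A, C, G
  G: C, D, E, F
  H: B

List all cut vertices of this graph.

A, B, F, G

Removing A increases the component count from 1 to 2, so A is a cut vertex.
Removing B increases the component count from 1 to 2, so B is a cut vertex.
Removing F increases the component count from 1 to 2, so F is a cut vertex.
Likewise G is a cut vertex.
By contrast removing C leaves 1 component; it is not a cut vertex. No other vertex is a cut vertex either.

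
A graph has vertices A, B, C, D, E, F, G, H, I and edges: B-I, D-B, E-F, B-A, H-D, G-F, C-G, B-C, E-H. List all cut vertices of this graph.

Removing B increases the component count from 1 to 3, so B is a cut vertex.
By contrast removing I leaves 1 component; it is not a cut vertex. No other vertex is a cut vertex either.

B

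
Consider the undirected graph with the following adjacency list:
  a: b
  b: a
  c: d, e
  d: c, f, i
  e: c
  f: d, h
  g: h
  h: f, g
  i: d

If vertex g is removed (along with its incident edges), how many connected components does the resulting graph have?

With g gone, the remaining components are: {a, b}; {c, d, e, f, h, i}.
That is 2 components.

2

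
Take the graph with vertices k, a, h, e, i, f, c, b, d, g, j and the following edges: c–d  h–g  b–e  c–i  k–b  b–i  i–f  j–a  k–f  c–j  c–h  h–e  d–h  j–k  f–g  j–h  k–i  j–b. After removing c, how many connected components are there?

1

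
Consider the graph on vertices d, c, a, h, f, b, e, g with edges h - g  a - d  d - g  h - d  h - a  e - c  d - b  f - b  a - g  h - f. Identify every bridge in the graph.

The edges on the cycle h-a-d-b-f-h are not bridges since each lies on that cycle.
But removing e - c disconnects e from c — this is a bridge.

c-e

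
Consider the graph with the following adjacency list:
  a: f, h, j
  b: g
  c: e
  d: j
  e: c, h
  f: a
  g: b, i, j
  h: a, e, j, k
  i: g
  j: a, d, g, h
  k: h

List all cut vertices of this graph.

Removing a increases the component count from 1 to 2, so a is a cut vertex.
Removing e increases the component count from 1 to 2, so e is a cut vertex.
Removing g increases the component count from 1 to 3, so g is a cut vertex.
Likewise h, j are cut vertices.
By contrast removing i leaves 1 component; it is not a cut vertex. No other vertex is a cut vertex either.

a, e, g, h, j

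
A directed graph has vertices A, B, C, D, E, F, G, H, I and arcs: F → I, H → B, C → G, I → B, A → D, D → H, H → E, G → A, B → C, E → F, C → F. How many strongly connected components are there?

1

{A, B, C, D, E, F, G, H, I} are all mutually reachable — one SCC of size 9.
That gives 1 strongly connected component.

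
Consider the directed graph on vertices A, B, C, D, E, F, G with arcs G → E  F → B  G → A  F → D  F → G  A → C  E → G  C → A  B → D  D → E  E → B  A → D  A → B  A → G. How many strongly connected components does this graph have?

2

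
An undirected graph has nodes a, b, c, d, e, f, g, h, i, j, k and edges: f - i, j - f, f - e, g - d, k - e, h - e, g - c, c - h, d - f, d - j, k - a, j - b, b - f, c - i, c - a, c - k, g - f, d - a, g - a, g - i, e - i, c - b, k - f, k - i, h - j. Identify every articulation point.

none

Removing c, for instance, still leaves 1 component. No single vertex removal increases the component count — the graph has no articulation points.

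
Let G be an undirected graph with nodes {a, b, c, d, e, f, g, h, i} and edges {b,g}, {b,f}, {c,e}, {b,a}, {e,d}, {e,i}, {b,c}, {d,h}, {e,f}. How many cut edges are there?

5

The edges on the cycle b-c-e-f-b are not bridges since each lies on that cycle.
But removing i–e disconnects i from e; removing e–d disconnects e from d; removing d–h disconnects d from h; removing b–g disconnects b from g — these are bridges.
In total 5 edges are bridges.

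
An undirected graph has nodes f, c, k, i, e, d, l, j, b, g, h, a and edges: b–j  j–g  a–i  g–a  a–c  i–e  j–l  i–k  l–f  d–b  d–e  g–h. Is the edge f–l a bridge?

Removing f–l leaves no path between f and l: the component count goes from 1 to 2. So it is a bridge.

Yes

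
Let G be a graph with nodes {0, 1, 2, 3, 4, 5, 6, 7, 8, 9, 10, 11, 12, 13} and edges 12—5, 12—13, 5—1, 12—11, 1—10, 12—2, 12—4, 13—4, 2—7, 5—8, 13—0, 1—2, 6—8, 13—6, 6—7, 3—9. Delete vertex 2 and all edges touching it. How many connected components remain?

2

With 2 gone, the remaining components are: {3, 9}; {0, 1, 4, 5, 6, 7, 8, 10, 11, 12, 13}.
That is 2 components.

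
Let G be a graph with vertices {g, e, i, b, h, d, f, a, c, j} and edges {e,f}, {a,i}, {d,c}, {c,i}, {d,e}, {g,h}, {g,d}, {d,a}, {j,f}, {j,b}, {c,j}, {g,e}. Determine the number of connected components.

1

Starting from a we can reach a, b, c, d, e, f, g, h, i, j. That is one component of size 10.
Total: 1 component.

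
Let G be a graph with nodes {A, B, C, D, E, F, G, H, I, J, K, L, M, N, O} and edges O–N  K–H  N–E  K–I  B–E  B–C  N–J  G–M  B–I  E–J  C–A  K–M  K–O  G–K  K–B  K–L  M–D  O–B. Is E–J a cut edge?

No

After removing E–J, the path E-N-J still connects them, so the edge is not a bridge.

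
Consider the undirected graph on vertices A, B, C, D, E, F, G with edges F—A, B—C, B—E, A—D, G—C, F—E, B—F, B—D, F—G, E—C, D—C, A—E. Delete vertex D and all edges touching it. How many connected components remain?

1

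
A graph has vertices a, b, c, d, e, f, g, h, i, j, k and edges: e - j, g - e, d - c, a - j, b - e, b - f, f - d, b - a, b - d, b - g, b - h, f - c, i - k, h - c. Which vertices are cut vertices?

Removing b increases the component count from 2 to 3, so b is a cut vertex.
By contrast removing c leaves 2 components; it is not a cut vertex. No other vertex is a cut vertex either.

b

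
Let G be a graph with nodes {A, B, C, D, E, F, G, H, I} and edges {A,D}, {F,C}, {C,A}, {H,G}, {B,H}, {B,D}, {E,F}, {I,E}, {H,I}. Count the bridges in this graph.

The edges on the cycle B-H-I-E-F-C-A-D-B are not bridges since each lies on that cycle.
But removing G—H disconnects G from H — this is a bridge.

1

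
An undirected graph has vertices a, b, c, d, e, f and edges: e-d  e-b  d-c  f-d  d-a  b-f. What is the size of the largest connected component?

6

Starting from a we can reach a, b, c, d, e, f. That is one component of size 6.
The largest has 6 vertices.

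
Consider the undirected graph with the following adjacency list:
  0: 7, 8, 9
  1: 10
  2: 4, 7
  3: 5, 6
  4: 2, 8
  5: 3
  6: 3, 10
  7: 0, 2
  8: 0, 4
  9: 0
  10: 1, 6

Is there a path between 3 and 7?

No

The component containing 3 is {1, 3, 5, 6, 10}, and 7 is not in it.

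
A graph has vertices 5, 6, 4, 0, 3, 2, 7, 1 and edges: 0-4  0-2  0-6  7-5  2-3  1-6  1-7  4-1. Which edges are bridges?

The edges on the cycle 0-4-1-6-0 are not bridges since each lies on that cycle.
But removing 2-3 disconnects 2 from 3; removing 1-7 disconnects 1 from 7; removing 7-5 disconnects 7 from 5; removing 0-2 disconnects 0 from 2 — these are bridges.

0-2, 1-7, 2-3, 5-7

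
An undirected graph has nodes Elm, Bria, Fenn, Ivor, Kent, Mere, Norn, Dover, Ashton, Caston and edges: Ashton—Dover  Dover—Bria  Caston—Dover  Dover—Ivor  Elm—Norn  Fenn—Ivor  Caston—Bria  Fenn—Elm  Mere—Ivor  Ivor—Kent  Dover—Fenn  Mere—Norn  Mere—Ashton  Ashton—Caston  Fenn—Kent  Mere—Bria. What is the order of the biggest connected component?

Starting from Elm we can reach Elm, Bria, Fenn, Ivor, Kent, Mere, Norn, Dover, Ashton, Caston. That is one component of size 10.
The largest has 10 vertices.

10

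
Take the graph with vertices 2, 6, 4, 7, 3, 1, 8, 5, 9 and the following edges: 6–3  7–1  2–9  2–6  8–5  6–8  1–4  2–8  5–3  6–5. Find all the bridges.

1-4, 1-7, 2-9

The edges on the cycle 2-6-5-8-2 are not bridges since each lies on that cycle.
But removing 7–1 disconnects 7 from 1; removing 2–9 disconnects 2 from 9; removing 4–1 disconnects 4 from 1 — these are bridges.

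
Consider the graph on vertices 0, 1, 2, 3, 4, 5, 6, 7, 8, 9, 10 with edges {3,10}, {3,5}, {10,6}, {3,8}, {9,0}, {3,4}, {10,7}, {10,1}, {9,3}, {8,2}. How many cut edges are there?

10

removing 3-9 disconnects 3 from 9; removing 10-1 disconnects 10 from 1; removing 4-3 disconnects 4 from 3; removing 0-9 disconnects 0 from 9 — these are bridges.
In total 10 edges are bridges.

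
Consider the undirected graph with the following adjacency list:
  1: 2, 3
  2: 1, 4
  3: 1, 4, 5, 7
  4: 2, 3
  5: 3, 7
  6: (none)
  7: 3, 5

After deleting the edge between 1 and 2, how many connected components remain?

2

1 and 2 are still connected via 1-3-4-2, so the component count stays at 2.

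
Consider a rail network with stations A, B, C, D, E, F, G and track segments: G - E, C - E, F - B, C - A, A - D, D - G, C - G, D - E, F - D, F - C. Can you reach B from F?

Yes

From F we can reach A, B, C, D, E, F, G, which includes B.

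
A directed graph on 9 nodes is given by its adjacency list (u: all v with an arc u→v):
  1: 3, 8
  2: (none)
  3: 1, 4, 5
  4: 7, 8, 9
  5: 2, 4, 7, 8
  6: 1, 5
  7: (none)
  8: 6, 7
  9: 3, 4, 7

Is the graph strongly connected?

There is no directed path from 7 to 5, so the graph is not strongly connected.

No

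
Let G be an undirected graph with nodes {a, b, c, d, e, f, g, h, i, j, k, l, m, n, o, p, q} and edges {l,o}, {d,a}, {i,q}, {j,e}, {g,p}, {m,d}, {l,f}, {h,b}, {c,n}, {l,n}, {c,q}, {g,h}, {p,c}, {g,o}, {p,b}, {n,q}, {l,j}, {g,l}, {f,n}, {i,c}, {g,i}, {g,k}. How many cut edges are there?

The edges on the cycle g-l-f-n-c-p-g are not bridges since each lies on that cycle.
But removing k-g disconnects k from g; removing j-e disconnects j from e; removing l-j disconnects l from j; removing a-d disconnects a from d — these are bridges.
In total 5 edges are bridges.

5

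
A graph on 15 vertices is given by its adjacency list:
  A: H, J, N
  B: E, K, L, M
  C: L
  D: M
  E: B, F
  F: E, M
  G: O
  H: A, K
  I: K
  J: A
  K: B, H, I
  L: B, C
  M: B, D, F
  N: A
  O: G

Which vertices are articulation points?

A, B, H, K, L, M

Removing A increases the component count from 2 to 4, so A is a cut vertex.
Removing B increases the component count from 2 to 4, so B is a cut vertex.
Removing H increases the component count from 2 to 3, so H is a cut vertex.
Likewise K, L, M are cut vertices.
By contrast removing D leaves 2 components; it is not a cut vertex. No other vertex is a cut vertex either.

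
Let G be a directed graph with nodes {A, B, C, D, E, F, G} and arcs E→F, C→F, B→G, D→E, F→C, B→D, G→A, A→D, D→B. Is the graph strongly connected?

No

There is no directed path from E to A, so the graph is not strongly connected.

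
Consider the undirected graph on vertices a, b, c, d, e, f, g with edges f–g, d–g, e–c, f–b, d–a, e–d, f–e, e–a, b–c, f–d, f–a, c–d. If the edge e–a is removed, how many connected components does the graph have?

1

e and a are still connected via e-f-a, so the component count stays at 1.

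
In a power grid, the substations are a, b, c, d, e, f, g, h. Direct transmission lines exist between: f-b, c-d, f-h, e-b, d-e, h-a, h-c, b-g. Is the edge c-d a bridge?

No

After removing c-d, the path c-h-f-b-e-d still connects them, so the edge is not a bridge.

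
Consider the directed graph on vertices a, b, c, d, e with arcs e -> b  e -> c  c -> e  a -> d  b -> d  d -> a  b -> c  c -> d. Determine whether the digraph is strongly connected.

No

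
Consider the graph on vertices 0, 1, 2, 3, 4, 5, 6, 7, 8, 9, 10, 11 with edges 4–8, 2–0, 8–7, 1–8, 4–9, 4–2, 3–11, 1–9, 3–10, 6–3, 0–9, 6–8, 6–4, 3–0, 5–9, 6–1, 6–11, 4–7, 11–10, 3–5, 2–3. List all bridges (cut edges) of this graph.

none

The edges on the cycle 3-11-10-3 are not bridges since each lies on that cycle.
Every edge lies on some cycle, so there are no bridges.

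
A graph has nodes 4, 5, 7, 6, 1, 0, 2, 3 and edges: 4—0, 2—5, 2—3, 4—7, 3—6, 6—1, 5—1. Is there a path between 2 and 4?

No

The component containing 2 is {1, 2, 3, 5, 6}, and 4 is not in it.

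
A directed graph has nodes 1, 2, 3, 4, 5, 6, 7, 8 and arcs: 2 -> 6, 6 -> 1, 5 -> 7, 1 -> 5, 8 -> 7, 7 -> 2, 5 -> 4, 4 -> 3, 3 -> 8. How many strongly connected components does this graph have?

{1, 2, 3, 4, 5, 6, 7, 8} are all mutually reachable — one SCC of size 8.
That gives 1 strongly connected component.

1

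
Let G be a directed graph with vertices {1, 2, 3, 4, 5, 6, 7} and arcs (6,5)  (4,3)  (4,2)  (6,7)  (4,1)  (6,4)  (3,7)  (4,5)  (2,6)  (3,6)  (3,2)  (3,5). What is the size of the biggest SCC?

{2, 3, 4, 6} are all mutually reachable — one SCC of size 4.
{7} is an SCC by itself.
{1} is an SCC by itself.
{5} is an SCC by itself.
The largest has 4 vertices.

4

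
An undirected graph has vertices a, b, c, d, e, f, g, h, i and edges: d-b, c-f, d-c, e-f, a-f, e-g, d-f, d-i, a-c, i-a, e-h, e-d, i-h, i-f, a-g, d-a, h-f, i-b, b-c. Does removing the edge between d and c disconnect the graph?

After removing d-c, the path d-a-c still connects them, so the edge is not a bridge.

No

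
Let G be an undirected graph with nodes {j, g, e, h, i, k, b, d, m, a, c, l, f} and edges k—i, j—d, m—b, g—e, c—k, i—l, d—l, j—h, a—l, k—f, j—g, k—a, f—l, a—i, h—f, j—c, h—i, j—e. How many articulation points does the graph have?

Removing j increases the component count from 2 to 3, so j is a cut vertex.
By contrast removing c leaves 2 components; it is not a cut vertex. No other vertex is a cut vertex either.

1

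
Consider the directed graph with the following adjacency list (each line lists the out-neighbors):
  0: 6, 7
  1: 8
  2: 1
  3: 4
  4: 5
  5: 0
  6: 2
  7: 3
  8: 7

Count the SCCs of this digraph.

{0, 1, 2, 3, 4, 5, 6, 7, 8} are all mutually reachable — one SCC of size 9.
That gives 1 strongly connected component.

1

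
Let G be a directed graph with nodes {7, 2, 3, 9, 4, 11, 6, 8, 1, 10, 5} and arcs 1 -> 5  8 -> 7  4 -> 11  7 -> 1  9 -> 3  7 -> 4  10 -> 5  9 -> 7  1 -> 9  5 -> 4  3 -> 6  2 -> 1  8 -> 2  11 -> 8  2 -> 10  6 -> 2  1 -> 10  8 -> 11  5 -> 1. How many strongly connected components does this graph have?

{1, 2, 3, 4, 5, 6, 7, 8, 9, 10, 11} are all mutually reachable — one SCC of size 11.
That gives 1 strongly connected component.

1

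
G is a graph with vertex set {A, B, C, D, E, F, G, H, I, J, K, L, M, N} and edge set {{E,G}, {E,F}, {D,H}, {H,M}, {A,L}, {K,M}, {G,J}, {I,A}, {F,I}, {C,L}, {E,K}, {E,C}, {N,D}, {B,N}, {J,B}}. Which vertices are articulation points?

Removing E increases the component count from 1 to 2, so E is a cut vertex.
By contrast removing C leaves 1 component; it is not a cut vertex. No other vertex is a cut vertex either.

E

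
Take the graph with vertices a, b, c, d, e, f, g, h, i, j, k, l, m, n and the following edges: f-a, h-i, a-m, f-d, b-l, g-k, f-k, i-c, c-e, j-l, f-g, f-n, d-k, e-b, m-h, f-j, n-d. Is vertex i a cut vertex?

Deleting i leaves 1 component (was 1) (its neighbors c, h remain connected to each other), so i is not a cut vertex.

No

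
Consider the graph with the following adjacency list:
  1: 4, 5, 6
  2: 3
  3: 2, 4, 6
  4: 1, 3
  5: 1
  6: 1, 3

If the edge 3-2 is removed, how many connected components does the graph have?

2

Before removal there is 1 component.
3-2 is a bridge — removing it separates 3's side from 2's side.
After removal: 2 components.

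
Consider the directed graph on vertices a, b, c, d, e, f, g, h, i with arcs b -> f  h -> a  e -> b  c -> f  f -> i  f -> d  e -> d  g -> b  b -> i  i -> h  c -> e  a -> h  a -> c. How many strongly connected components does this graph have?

{a, b, c, e, f, h, i} are all mutually reachable — one SCC of size 7.
{g} is an SCC by itself.
{d} is an SCC by itself.
That gives 3 strongly connected components.

3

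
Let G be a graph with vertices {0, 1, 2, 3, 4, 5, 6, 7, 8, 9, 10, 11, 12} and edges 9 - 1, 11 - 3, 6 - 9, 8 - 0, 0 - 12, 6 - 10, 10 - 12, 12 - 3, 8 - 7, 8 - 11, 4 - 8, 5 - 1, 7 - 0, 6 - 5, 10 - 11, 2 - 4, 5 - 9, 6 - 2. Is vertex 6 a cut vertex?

Yes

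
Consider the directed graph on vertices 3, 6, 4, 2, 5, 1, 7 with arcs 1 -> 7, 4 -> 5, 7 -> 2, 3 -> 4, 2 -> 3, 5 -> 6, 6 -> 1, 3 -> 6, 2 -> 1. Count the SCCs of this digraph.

{1, 2, 3, 4, 5, 6, 7} are all mutually reachable — one SCC of size 7.
That gives 1 strongly connected component.

1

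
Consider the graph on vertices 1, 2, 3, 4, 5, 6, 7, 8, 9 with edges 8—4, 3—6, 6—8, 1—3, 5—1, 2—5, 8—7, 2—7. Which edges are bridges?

The edges on the cycle 2-5-1-3-6-8-7-2 are not bridges since each lies on that cycle.
But removing 8—4 disconnects 8 from 4 — this is a bridge.

4-8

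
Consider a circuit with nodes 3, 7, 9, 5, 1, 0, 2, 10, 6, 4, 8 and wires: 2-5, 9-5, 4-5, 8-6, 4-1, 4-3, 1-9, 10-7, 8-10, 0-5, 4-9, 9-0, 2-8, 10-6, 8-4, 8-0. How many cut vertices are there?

3

Removing 4 increases the component count from 1 to 2, so 4 is a cut vertex.
Removing 8 increases the component count from 1 to 2, so 8 is a cut vertex.
Removing 10 increases the component count from 1 to 2, so 10 is a cut vertex.
By contrast removing 2 leaves 1 component; it is not a cut vertex. No other vertex is a cut vertex either.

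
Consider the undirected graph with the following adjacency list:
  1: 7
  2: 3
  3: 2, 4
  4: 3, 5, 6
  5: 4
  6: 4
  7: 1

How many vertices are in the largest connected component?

Starting from 1 we can reach 1, 7. That is one component of size 2.
Starting from 2 we can reach 2, 3, 4, 5, 6. That is one component of size 5.
The largest has 5 vertices.

5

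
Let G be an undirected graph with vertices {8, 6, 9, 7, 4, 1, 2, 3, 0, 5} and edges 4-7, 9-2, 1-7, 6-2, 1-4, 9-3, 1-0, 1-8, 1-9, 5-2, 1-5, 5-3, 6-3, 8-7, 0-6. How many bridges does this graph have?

The edges on the cycle 1-0-6-3-9-1 are not bridges since each lies on that cycle.
Every edge lies on some cycle, so there are no bridges.

0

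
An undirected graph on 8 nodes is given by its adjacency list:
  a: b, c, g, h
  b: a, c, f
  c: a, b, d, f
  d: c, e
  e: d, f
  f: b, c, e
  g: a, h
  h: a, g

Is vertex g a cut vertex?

No

Deleting g leaves 1 component (was 1) (its neighbors a, h remain connected to each other), so g is not a cut vertex.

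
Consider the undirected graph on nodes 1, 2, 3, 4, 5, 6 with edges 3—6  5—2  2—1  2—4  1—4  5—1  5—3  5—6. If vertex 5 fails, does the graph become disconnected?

Yes

Deleting 5 raises the number of components from 1 to 2, so 5 is a cut vertex.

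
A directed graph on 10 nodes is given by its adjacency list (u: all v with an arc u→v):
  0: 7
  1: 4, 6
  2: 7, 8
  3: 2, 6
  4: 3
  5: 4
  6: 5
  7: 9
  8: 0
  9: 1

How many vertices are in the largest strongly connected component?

10

{0, 1, 2, 3, 4, 5, 6, 7, 8, 9} are all mutually reachable — one SCC of size 10.
The largest has 10 vertices.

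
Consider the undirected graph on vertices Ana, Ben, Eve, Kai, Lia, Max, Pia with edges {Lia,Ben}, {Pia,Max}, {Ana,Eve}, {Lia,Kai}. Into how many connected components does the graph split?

3

Starting from Ana we can reach Ana, Eve. That is one component of size 2.
Starting from Max we can reach Max, Pia. That is one component of size 2.
Starting from Ben we can reach Ben, Kai, Lia. That is one component of size 3.
Total: 3 components.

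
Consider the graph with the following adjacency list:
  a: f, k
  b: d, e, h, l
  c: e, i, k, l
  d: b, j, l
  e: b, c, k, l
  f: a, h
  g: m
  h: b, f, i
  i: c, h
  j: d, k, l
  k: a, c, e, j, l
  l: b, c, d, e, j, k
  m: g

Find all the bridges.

The edges on the cycle k-j-l-b-h-i-c-e-k are not bridges since each lies on that cycle.
But removing m-g disconnects m from g — this is a bridge.

g-m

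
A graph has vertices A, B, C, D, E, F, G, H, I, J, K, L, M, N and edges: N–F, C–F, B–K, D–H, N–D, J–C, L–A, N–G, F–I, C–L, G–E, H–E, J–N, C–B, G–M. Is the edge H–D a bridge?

No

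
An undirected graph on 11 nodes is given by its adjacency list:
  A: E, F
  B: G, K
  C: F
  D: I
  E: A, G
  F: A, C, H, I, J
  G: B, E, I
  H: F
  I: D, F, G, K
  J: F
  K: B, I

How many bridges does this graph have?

4

The edges on the cycle I-K-B-G-I are not bridges since each lies on that cycle.
But removing C-F disconnects C from F; removing F-H disconnects F from H; removing I-D disconnects I from D; removing J-F disconnects J from F — these are bridges.
That makes 4 bridges.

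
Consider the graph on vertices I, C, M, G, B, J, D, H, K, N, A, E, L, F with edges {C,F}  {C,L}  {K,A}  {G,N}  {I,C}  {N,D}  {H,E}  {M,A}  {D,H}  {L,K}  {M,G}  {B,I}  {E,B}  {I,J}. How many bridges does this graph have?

2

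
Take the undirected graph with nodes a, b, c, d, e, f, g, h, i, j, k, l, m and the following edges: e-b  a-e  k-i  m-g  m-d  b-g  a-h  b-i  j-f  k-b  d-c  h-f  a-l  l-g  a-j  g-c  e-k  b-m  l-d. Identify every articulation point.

a

Removing a increases the component count from 1 to 2, so a is a cut vertex.
By contrast removing b leaves 1 component; it is not a cut vertex. No other vertex is a cut vertex either.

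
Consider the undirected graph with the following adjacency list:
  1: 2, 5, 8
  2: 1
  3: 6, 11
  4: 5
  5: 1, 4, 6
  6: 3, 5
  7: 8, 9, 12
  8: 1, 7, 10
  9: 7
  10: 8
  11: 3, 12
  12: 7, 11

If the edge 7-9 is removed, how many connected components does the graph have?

2

Before removal there is 1 component.
7-9 is a bridge — removing it separates 7's side from 9's side.
After removal: 2 components.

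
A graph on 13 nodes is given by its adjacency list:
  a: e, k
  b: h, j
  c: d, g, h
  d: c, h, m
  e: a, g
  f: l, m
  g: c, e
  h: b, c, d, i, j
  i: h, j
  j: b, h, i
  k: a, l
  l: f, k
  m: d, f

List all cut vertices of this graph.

Removing h increases the component count from 1 to 2, so h is a cut vertex.
By contrast removing d leaves 1 component; it is not a cut vertex. No other vertex is a cut vertex either.

h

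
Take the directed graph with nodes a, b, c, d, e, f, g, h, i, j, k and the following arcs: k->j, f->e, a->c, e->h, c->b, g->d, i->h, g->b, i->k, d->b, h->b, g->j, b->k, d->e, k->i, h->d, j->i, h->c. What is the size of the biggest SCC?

8

{b, c, d, e, h, i, j, k} are all mutually reachable — one SCC of size 8.
{f} is an SCC by itself.
{g} is an SCC by itself.
{a} is an SCC by itself.
The largest has 8 vertices.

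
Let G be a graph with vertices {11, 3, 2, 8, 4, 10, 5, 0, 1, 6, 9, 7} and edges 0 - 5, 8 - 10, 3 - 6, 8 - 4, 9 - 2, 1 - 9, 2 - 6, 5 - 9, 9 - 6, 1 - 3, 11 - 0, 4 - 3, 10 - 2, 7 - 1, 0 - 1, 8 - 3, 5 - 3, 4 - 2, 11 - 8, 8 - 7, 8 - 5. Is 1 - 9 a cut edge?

After removing 1 - 9, the path 1-0-5-9 still connects them, so the edge is not a bridge.

No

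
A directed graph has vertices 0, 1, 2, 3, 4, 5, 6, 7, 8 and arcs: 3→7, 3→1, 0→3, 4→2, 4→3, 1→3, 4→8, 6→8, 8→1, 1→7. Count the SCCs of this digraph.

8

{1, 3} are all mutually reachable — one SCC of size 2.
{6} is an SCC by itself.
{4} is an SCC by itself.
{0} is an SCC by itself.
{8} is an SCC by itself.
(and 3 more singleton SCCs)
That gives 8 strongly connected components.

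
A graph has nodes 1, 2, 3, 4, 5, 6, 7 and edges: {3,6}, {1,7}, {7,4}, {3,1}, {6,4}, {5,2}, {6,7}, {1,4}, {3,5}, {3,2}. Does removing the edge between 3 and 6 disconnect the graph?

No

After removing 3—6, the path 3-1-7-6 still connects them, so the edge is not a bridge.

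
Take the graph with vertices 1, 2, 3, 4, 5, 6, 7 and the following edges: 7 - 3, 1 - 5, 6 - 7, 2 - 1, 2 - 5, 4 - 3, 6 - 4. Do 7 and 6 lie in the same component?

From 7 we can reach 3, 4, 6, 7, which includes 6.

Yes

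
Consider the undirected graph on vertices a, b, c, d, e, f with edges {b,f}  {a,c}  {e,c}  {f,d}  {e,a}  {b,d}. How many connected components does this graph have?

2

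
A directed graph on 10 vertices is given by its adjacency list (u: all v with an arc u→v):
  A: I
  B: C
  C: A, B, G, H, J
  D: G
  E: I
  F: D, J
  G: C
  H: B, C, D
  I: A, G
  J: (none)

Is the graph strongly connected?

No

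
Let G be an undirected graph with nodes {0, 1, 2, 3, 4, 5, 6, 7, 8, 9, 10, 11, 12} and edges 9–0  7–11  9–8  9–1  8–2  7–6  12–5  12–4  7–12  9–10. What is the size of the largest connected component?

6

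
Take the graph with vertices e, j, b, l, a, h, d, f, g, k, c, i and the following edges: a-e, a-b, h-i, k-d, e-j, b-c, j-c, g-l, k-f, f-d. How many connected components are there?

Starting from g we can reach g, l. That is one component of size 2.
Starting from h we can reach h, i. That is one component of size 2.
Starting from d we can reach d, f, k. That is one component of size 3.
Starting from a we can reach a, b, c, e, j. That is one component of size 5.
Total: 4 components.

4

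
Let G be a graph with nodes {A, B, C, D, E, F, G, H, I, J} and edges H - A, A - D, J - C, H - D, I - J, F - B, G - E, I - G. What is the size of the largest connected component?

Starting from B we can reach B, F. That is one component of size 2.
Starting from A we can reach A, D, H. That is one component of size 3.
Starting from C we can reach C, E, G, I, J. That is one component of size 5.
The largest has 5 vertices.

5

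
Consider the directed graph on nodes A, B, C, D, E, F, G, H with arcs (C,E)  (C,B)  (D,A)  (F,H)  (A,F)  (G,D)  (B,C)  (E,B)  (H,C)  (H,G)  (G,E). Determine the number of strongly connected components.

2

{A, D, F, G, H} are all mutually reachable — one SCC of size 5.
{B, C, E} are all mutually reachable — one SCC of size 3.
That gives 2 strongly connected components.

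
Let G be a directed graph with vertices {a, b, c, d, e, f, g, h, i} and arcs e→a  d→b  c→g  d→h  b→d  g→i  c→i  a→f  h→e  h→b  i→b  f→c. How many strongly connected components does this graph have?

{a, b, c, d, e, f, g, h, i} are all mutually reachable — one SCC of size 9.
That gives 1 strongly connected component.

1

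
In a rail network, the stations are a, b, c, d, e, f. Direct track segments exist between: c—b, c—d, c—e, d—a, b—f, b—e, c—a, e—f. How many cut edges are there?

0

The edges on the cycle c-d-a-c are not bridges since each lies on that cycle.
Every edge lies on some cycle, so there are no bridges.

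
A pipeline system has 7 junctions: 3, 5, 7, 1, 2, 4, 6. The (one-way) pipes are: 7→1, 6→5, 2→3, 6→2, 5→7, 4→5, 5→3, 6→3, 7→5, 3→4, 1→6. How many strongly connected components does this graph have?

{1, 2, 3, 4, 5, 6, 7} are all mutually reachable — one SCC of size 7.
That gives 1 strongly connected component.

1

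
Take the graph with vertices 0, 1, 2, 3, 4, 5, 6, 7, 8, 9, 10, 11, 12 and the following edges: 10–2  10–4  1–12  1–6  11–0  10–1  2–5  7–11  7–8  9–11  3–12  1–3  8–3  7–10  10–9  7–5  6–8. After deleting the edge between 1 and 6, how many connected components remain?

1

1 and 6 are still connected via 1-3-8-6, so the component count stays at 1.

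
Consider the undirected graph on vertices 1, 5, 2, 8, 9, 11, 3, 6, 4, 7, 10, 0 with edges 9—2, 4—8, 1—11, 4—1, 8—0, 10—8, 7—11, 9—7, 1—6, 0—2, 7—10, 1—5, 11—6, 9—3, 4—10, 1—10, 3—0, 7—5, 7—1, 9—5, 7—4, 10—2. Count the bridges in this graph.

The edges on the cycle 7-4-8-10-1-7 are not bridges since each lies on that cycle.
Every edge lies on some cycle, so there are no bridges.

0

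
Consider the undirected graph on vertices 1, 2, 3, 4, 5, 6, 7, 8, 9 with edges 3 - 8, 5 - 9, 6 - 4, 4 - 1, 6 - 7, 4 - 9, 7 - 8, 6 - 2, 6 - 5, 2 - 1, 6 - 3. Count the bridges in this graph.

The edges on the cycle 6-2-1-4-6 are not bridges since each lies on that cycle.
Every edge lies on some cycle, so there are no bridges.

0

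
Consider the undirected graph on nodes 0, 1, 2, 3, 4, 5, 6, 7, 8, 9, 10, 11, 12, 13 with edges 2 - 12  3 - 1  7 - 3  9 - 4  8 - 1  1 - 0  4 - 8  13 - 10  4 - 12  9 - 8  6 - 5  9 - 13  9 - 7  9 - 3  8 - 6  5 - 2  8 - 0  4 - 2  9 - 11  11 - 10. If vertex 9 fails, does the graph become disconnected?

Yes

Deleting 9 raises the number of components from 1 to 2, so 9 is a cut vertex.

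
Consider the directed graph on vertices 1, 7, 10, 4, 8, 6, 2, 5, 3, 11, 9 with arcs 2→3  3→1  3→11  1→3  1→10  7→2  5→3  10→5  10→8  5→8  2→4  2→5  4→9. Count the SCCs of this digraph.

8

{1, 3, 5, 10} are all mutually reachable — one SCC of size 4.
{2} is an SCC by itself.
{8} is an SCC by itself.
{4} is an SCC by itself.
{7} is an SCC by itself.
(and 3 more singleton SCCs)
That gives 8 strongly connected components.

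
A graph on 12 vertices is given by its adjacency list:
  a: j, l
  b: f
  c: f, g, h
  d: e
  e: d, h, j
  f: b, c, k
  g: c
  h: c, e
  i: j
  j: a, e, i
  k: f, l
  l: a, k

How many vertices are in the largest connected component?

12

Starting from a we can reach a, b, c, d, e, f, g, h, i, j, k, l. That is one component of size 12.
The largest has 12 vertices.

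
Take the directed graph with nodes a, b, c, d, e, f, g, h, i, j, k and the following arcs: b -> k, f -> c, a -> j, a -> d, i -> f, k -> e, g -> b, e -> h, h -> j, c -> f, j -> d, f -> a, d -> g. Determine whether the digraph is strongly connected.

No

There is no directed path from a to i, so the graph is not strongly connected.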